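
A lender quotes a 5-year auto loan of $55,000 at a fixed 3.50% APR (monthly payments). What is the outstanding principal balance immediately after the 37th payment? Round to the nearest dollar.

With monthly rate i = 3.5%/12 = 0.0029167, the balance after k of n payments is P · [(1+i)^n − (1+i)^k] / [(1+i)^n − 1].
(1+0.0029167)^60 = 1.19094283 and (1+0.0029167)^37 = 1.11377995, so the balance is 55,000 × (1.19094283 − 1.11377995) / (1.19094283 − 1) = $22,226.33.

$22,226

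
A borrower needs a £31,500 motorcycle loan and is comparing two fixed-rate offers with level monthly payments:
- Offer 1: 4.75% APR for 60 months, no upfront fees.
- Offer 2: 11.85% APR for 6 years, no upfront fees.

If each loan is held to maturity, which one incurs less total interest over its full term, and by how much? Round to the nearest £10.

Offer 1 by £8,710

Offer 1: monthly rate = 4.75%/12 = 0.0039583; payment = 31,500 × 0.0039583 / (1 − (1+0.0039583)^−60) = £590.84.
Total interest on Offer 1 = 60 × £590.84 − £31,500 = £3,950.40.
Offer 2: at 11.85% the monthly rate is 0.0098750, so the payment is 31,500 × 0.0098750 / (1 − 1.0098750^−72) = £613.38.
Total interest on Offer 2 = 72 × £613.38 − £31,500 = £12,663.36.
Offer 1 is lower by £8,712.96.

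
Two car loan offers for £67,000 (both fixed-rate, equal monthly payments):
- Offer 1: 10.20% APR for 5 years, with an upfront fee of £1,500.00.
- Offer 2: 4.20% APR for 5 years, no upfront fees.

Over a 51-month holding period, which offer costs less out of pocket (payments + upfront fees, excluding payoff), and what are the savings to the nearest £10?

Offer 2 by £11,200

Offer 1: at 10.20% the monthly rate is 0.0085000, so the payment is 67,000 × 0.0085000 / (1 − 1.0085000^−60) = £1,430.15.
Offer 2: at 4.20% the monthly rate is 0.0035000, so the payment is 67,000 × 0.0035000 / (1 − 1.0035000^−60) = £1,239.96.
Over 51 months: Offer 1 costs 51 × £1,430.15 + £1,500.00 = £74,437.65; Offer 2 costs 51 × £1,239.96 = £63,237.96.
Offer 2 is cheaper by £74,437.65 − £63,237.96 = £11,199.69.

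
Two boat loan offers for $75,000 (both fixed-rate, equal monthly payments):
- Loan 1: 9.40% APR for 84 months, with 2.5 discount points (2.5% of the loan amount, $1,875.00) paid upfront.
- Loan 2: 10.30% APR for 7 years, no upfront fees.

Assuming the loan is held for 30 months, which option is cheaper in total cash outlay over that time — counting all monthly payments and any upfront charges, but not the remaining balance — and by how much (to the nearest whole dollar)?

Loan 2 by $831

Loan 1: monthly rate = 9.4%/12 = 0.0078333; payment = 75,000 × 0.0078333 / (1 − (1+0.0078333)^−84) = $1,221.96.
Loan 2: at 10.30% the monthly rate is 0.0085833, so the payment is 75,000 × 0.0085833 / (1 − 1.0085833^−84) = $1,256.75.
Over 30 months: Loan 1 costs 30 × $1,221.96 + $1,875.00 = $38,533.80; Loan 2 costs 30 × $1,256.75 = $37,702.50.
Loan 2 is cheaper by $38,533.80 − $37,702.50 = $831.30.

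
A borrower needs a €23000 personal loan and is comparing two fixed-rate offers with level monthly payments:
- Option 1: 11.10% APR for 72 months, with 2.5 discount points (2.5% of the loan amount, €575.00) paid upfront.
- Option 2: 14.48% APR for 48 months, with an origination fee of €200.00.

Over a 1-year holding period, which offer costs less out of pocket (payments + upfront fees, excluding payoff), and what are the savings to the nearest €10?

Option 1 by €1,970

Option 1: at 11.10% the monthly rate is 0.0092500, so the payment is 23,000 × 0.0092500 / (1 − 1.0092500^−72) = €438.96.
Option 2: at 14.48% the monthly rate is 0.0120667, so the payment is 23,000 × 0.0120667 / (1 − 1.0120667^−48) = €634.06.
Over 12 months: Option 1 costs 12 × €438.96 + €575.00 = €5,842.52; Option 2 costs 12 × €634.06 + €200.00 = €7,808.72.
Option 1 is cheaper by €7,808.72 − €5,842.52 = €1,966.20.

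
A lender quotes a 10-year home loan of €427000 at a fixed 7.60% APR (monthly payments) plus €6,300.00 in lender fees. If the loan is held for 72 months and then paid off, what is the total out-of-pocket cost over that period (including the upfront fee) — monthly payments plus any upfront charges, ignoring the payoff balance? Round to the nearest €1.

Monthly rate = 7.6%/12 = 0.0063333; payment = 427,000 × 0.0063333 / (1 − (1+0.0063333)^−120) = €5,090.88.
Total outlay = 72 × €5,090.88 + €6,300.00 = €372,843.36.

€372,843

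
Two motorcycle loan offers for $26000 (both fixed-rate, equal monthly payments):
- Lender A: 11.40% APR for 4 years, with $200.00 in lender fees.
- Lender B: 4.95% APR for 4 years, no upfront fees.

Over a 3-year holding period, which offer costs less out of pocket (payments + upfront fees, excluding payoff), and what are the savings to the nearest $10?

Lender A: monthly rate = 11.4%/12 = 0.0095000; payment = 26,000 × 0.0095000 / (1 − (1+0.0095000)^−48) = $677.05.
Lender B: monthly rate = 4.95%/12 = 0.0041250; payment = 26,000 × 0.0041250 / (1 − (1+0.0041250)^−48) = $598.17.
Over 36 months: Lender A costs 36 × $677.05 + $200.00 = $24,573.80; Lender B costs 36 × $598.17 = $21,534.12.
Lender B is cheaper by $24,573.80 − $21,534.12 = $3,039.68.

Lender B by $3,040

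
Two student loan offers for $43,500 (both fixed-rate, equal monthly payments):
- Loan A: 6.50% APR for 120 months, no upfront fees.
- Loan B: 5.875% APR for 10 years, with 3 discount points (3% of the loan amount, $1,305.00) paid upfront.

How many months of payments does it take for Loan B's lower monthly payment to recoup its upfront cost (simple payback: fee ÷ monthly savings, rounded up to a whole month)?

Loan A: at 6.50% the monthly rate is 0.0054167, so the payment is 43,500 × 0.0054167 / (1 − 1.0054167^−120) = $493.93.
Loan B: at 5.875% the monthly rate is 0.0048958, so the payment is 43,500 × 0.0048958 / (1 − 1.0048958^−120) = $480.21.
Monthly savings = $493.93 − $480.21 = $13.72.
Break-even = $1,305.00 / $13.72 = 95.12 → 96 months.

96 months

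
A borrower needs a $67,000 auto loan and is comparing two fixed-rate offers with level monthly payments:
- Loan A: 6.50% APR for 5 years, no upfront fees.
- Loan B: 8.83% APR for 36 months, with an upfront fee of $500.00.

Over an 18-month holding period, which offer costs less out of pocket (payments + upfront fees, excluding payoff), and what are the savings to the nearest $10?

Loan A by $15,160

Loan A: at 6.50% the monthly rate is 0.0054167, so the payment is 67,000 × 0.0054167 / (1 − 1.0054167^−60) = $1,310.93.
Loan B: monthly rate = 8.83%/12 = 0.0073583; payment = 67,000 × 0.0073583 / (1 − (1+0.0073583)^−36) = $2,125.28.
Over 18 months: Loan A costs 18 × $1,310.93 = $23,596.74; Loan B costs 18 × $2,125.28 + $500.00 = $38,755.04.
Loan A is cheaper by $38,755.04 − $23,596.74 = $15,158.30.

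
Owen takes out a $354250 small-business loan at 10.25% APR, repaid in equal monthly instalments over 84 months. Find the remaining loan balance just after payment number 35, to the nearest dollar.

With monthly rate i = 10.25%/12 = 0.0085417, the balance after k of n payments is P · [(1+i)^n − (1+i)^k] / [(1+i)^n − 1].
(1+0.0085417)^84 = 2.04306885 and (1+0.0085417)^35 = 1.34674256, so the balance is 354,250 × (2.04306885 − 1.34674256) / (2.04306885 − 1) = $236,488.31.

$236,488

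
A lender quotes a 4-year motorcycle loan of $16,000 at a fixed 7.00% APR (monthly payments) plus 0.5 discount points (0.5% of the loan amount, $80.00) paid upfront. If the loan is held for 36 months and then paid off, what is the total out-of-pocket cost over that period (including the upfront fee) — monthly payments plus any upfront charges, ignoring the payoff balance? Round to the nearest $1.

$13,873

At 7.00% the monthly rate is 0.0058333, so the payment is 16,000 × 0.0058333 / (1 − 1.0058333^−48) = $383.14.
Total outlay = 36 × $383.14 + $80.00 = $13,873.04.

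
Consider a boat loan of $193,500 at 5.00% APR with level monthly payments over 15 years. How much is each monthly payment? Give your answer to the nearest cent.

$1,530.19

Monthly rate = 5%/12 = 0.0041667; payment = 193,500 × 0.0041667 / (1 − (1+0.0041667)^−180) = $1,530.19.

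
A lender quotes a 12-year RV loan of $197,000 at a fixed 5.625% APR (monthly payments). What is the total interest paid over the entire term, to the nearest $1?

$74,355

Monthly rate = 5.625%/12 = 0.0046875; payment = 197,000 × 0.0046875 / (1 − (1+0.0046875)^−144) = $1,884.41.
Total paid = 144 × $1,884.41 = $271,355.04; interest = $271,355.04 − $197,000 = $74,355.04.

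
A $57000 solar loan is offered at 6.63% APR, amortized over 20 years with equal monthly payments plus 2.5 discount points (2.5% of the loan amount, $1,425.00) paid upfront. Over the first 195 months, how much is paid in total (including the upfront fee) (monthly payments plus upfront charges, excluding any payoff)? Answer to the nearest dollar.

$85,148

At 6.63% the monthly rate is 0.0055250, so the payment is 57,000 × 0.0055250 / (1 − 1.0055250^−240) = $429.35.
Total outlay = 195 × $429.35 + $1,425.00 = $85,148.25.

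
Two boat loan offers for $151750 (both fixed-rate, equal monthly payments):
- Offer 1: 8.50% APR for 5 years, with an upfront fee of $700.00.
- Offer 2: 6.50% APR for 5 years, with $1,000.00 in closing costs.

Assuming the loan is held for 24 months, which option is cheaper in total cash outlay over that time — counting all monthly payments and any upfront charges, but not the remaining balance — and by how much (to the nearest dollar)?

Offer 1: at 8.50% the monthly rate is 0.0070833, so the payment is 151,750 × 0.0070833 / (1 − 1.0070833^−60) = $3,113.38.
Offer 2: monthly rate = 6.5%/12 = 0.0054167; payment = 151,750 × 0.0054167 / (1 − (1+0.0054167)^−60) = $2,969.16.
Over 24 months: Offer 1 costs 24 × $3,113.38 + $700.00 = $75,421.12; Offer 2 costs 24 × $2,969.16 + $1,000.00 = $72,259.84.
Offer 2 is cheaper by $75,421.12 − $72,259.84 = $3,161.28.

Offer 2 by $3,161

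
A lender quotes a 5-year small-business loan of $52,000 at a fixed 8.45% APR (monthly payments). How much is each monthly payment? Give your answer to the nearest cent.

Monthly rate = 8.45%/12 = 0.0070417; payment = 52,000 × 0.0070417 / (1 − (1+0.0070417)^−60) = $1,065.61.

$1,065.61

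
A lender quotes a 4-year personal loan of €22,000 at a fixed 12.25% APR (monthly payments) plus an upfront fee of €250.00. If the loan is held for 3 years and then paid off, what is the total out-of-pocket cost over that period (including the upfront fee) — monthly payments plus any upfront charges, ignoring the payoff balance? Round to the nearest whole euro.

At 12.25% the monthly rate is 0.0102083, so the payment is 22,000 × 0.0102083 / (1 − 1.0102083^−48) = €582.05.
Total outlay = 36 × €582.05 + €250.00 = €21,203.80.

€21,204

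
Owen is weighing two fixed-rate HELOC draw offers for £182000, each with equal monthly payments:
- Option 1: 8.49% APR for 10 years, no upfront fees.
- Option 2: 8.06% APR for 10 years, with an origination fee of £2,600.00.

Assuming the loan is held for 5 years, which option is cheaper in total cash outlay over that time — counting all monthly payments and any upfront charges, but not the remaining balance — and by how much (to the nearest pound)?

Option 1 by £102

Option 1: monthly rate = 8.49%/12 = 0.0070750; payment = 182,000 × 0.0070750 / (1 − (1+0.0070750)^−120) = £2,255.57.
Option 2: monthly rate = 8.06%/12 = 0.0067167; payment = 182,000 × 0.0067167 / (1 − (1+0.0067167)^−120) = £2,213.94.
Over 60 months: Option 1 costs 60 × £2,255.57 = £135,334.20; Option 2 costs 60 × £2,213.94 + £2,600.00 = £135,436.40.
Option 1 is cheaper by £135,436.40 − £135,334.20 = £102.20.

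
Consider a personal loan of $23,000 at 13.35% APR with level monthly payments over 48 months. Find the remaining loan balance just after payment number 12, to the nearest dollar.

With monthly rate i = 13.35%/12 = 0.0111250, the balance after k of n payments is P · [(1+i)^n − (1+i)^k] / [(1+i)^n − 1].
(1+0.0111250)^48 = 1.70071963 and (1+0.0111250)^12 = 1.14197917, so the balance is 23,000 × (1.70071963 − 1.14197917) / (1.70071963 − 1) = $18,339.76.

$18,340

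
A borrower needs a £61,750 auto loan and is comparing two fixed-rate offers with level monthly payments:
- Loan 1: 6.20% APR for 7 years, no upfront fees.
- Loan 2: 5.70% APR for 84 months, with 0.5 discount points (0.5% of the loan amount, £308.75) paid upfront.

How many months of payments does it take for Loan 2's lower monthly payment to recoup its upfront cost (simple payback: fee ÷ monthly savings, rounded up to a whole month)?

21 months

Loan 1: at 6.20% the monthly rate is 0.0051667, so the payment is 61,750 × 0.0051667 / (1 − 1.0051667^−84) = £908.01.
Loan 2: monthly rate = 5.7%/12 = 0.0047500; payment = 61,750 × 0.0047500 / (1 − (1+0.0047500)^−84) = £893.22.
Monthly savings = £908.01 − £893.22 = £14.79.
Break-even = £308.75 / £14.79 = 20.88 → 21 months.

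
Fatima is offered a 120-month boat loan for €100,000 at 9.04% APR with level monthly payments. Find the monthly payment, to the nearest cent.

Monthly rate = 9.04%/12 = 0.0075333; payment = 100,000 × 0.0075333 / (1 − (1+0.0075333)^−120) = €1,268.92.

€1,268.92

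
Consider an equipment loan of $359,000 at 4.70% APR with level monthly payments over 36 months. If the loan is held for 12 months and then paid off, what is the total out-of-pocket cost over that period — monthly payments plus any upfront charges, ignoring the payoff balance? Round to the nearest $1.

Monthly rate = 4.7%/12 = 0.0039167; payment = 359,000 × 0.0039167 / (1 − (1+0.0039167)^−36) = $10,711.26.
Total outlay = 12 × $10,711.26 = $128,535.12.

$128,535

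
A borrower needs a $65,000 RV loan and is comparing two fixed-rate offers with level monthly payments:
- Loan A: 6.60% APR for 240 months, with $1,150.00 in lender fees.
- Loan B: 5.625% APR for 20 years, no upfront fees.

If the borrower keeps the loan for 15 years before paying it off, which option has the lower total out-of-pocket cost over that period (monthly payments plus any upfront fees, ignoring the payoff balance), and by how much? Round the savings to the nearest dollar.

Loan B by $7,761

Loan A: at 6.60% the monthly rate is 0.0055000, so the payment is 65,000 × 0.0055000 / (1 − 1.0055000^−240) = $488.46.
Loan B: monthly rate = 5.625%/12 = 0.0046875; payment = 65,000 × 0.0046875 / (1 − (1+0.0046875)^−240) = $451.73.
Over 180 months: Loan A costs 180 × $488.46 + $1,150.00 = $89,072.80; Loan B costs 180 × $451.73 = $81,311.40.
Loan B is cheaper by $89,072.80 − $81,311.40 = $7,761.40.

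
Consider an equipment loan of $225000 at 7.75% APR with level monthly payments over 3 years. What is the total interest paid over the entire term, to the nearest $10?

Monthly rate = 7.75%/12 = 0.0064583; payment = 225,000 × 0.0064583 / (1 − (1+0.0064583)^−36) = $7,024.76.
Total paid = 36 × $7,024.76 = $252,891.36; interest = $252,891.36 − $225,000 = $27,891.36.

$27,890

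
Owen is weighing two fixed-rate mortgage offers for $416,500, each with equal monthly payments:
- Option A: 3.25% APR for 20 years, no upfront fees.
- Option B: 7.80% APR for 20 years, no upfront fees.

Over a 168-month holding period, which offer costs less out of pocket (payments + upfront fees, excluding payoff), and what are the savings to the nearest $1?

Option A: monthly rate = 3.25%/12 = 0.0027083; payment = 416,500 × 0.0027083 / (1 − (1+0.0027083)^−240) = $2,362.37.
Option B: at 7.80% the monthly rate is 0.0065000, so the payment is 416,500 × 0.0065000 / (1 − 1.0065000^−240) = $3,432.11.
Over 168 months: Option A costs 168 × $2,362.37 = $396,878.16; Option B costs 168 × $3,432.11 = $576,594.48.
Option A is cheaper by $576,594.48 − $396,878.16 = $179,716.32.

Option A by $179,716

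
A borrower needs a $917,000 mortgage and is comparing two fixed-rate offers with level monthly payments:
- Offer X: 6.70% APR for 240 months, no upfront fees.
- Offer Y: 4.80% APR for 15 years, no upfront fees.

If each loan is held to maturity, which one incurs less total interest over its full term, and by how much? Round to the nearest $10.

Offer Y by $378,720

Offer X: monthly rate = 6.7%/12 = 0.0055833; payment = 917,000 × 0.0055833 / (1 − (1+0.0055833)^−240) = $6,945.31.
Total interest on Offer X = 240 × $6,945.31 − $917,000 = $749,874.40.
Offer Y: monthly rate = 4.8%/12 = 0.0040000; payment = 917,000 × 0.0040000 / (1 − (1+0.0040000)^−180) = $7,156.40.
Total interest on Offer Y = 180 × $7,156.40 − $917,000 = $371,152.00.
Offer Y is lower by $378,722.40.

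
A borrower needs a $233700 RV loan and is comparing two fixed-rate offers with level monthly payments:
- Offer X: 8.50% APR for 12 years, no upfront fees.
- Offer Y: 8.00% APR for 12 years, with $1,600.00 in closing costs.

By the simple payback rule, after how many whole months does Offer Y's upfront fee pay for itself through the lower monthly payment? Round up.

25 months

Offer X: at 8.50% the monthly rate is 0.0070833, so the payment is 233,700 × 0.0070833 / (1 − 1.0070833^−144) = $2,594.20.
Offer Y: monthly rate = 8%/12 = 0.0066667; payment = 233,700 × 0.0066667 / (1 − (1+0.0066667)^−144) = $2,529.69.
Monthly savings = $2,594.20 − $2,529.69 = $64.51.
Break-even = $1,600.00 / $64.51 = 24.80 → 25 months.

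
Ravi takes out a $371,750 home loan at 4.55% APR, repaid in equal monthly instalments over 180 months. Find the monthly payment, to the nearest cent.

At 4.55% the monthly rate is 0.0037917, so the payment is 371,750 × 0.0037917 / (1 − 1.0037917^−180) = $2,853.37.

$2,853.37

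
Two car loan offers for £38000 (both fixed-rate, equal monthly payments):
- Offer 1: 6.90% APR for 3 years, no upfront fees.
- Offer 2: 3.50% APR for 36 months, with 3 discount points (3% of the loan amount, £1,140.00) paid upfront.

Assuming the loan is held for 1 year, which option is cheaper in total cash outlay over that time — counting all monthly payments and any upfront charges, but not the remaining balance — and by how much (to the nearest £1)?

Offer 1 by £443

Offer 1: monthly rate = 6.9%/12 = 0.0057500; payment = 38,000 × 0.0057500 / (1 − (1+0.0057500)^−36) = £1,171.59.
Offer 2: at 3.50% the monthly rate is 0.0029167, so the payment is 38,000 × 0.0029167 / (1 − 1.0029167^−36) = £1,113.48.
Over 12 months: Offer 1 costs 12 × £1,171.59 = £14,059.08; Offer 2 costs 12 × £1,113.48 + £1,140.00 = £14,501.76.
Offer 1 is cheaper by £14,501.76 − £14,059.08 = £442.68.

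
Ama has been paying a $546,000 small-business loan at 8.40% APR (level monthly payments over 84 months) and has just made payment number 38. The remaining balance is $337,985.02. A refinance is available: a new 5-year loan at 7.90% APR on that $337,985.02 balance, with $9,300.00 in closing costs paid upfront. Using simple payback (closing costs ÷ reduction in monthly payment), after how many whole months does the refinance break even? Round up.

Current payment = 546,000 × 8.4%/12 / (1 − (1+0.0070000)^−84) = $8,619.29.
Refinanced payment = 337,985.02 × 0.0065833 / (1 − (1+0.0065833)^−60) = $6,836.95.
Monthly savings = $8,619.29 − $6,836.95 = $1,782.34.
Break-even = $9,300.00 / $1,782.34 = 5.22 → 6 months.

6 months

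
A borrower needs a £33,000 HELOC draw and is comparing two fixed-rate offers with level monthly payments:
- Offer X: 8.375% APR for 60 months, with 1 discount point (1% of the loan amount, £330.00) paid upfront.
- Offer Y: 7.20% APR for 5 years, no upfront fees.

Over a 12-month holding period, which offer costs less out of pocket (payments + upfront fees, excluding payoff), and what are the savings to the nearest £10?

Offer Y by £550

Offer X: monthly rate = 8.375%/12 = 0.0069792; payment = 33,000 × 0.0069792 / (1 − (1+0.0069792)^−60) = £675.06.
Offer Y: at 7.20% the monthly rate is 0.0060000, so the payment is 33,000 × 0.0060000 / (1 − 1.0060000^−60) = £656.56.
Over 12 months: Offer X costs 12 × £675.06 + £330.00 = £8,430.72; Offer Y costs 12 × £656.56 = £7,878.72.
Offer Y is cheaper by £8,430.72 − £7,878.72 = £552.00.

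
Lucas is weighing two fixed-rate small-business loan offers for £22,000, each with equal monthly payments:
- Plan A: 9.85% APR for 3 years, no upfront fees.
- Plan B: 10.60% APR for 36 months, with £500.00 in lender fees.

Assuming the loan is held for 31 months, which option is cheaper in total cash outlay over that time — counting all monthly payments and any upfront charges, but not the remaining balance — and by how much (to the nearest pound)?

Plan A by £741

Plan A: monthly rate = 9.85%/12 = 0.0082083; payment = 22,000 × 0.0082083 / (1 − (1+0.0082083)^−36) = £708.33.
Plan B: monthly rate = 10.6%/12 = 0.0088333; payment = 22,000 × 0.0088333 / (1 − (1+0.0088333)^−36) = £716.09.
Over 31 months: Plan A costs 31 × £708.33 = £21,958.23; Plan B costs 31 × £716.09 + £500.00 = £22,698.79.
Plan A is cheaper by £22,698.79 − £21,958.23 = £740.56.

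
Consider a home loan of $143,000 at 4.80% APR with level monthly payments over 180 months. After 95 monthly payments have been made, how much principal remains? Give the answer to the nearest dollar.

With monthly rate i = 4.8%/12 = 0.0040000, the balance after k of n payments is P · [(1+i)^n − (1+i)^k] / [(1+i)^n − 1].
(1+0.0040000)^180 = 2.05148481 and (1+0.0040000)^95 = 1.46117663, so the balance is 143,000 × (2.05148481 − 1.46117663) / (2.05148481 − 1) = $80,280.83.

$80,281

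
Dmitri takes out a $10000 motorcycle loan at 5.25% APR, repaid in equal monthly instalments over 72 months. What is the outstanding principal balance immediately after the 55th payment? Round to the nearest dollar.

With monthly rate i = 5.25%/12 = 0.0043750, the balance after k of n payments is P · [(1+i)^n − (1+i)^k] / [(1+i)^n − 1].
(1+0.0043750)^72 = 1.36931818 and (1+0.0043750)^55 = 1.27137649, so the balance is 10,000 × (1.36931818 − 1.27137649) / (1.36931818 − 1) = $2,651.96.

$2,652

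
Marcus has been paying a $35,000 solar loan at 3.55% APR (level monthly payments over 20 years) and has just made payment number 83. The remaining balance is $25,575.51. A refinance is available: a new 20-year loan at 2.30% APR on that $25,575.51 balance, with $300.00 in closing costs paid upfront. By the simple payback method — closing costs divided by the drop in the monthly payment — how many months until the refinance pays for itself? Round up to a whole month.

5 months

Current payment = 35,000 × 3.55%/12 / (1 − (1+0.0029583)^−240) = $203.89.
Refinanced payment = 25,575.51 × 0.0019167 / (1 − (1+0.0019167)^−240) = $133.05.
Monthly savings = $203.89 − $133.05 = $70.84.
Break-even = $300.00 / $70.84 = 4.23 → 5 months.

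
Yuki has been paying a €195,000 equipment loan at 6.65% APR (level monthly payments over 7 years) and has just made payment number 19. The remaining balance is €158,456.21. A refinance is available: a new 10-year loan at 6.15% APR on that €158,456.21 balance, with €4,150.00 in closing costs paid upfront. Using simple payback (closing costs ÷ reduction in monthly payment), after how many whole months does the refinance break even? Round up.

Current payment = 195,000 × 6.65%/12 / (1 − (1+0.0055417)^−84) = €2,909.82.
Refinanced payment = 158,456.21 × 0.0051250 / (1 − (1+0.0051250)^−120) = €1,771.15.
Monthly savings = €2,909.82 − €1,771.15 = €1,138.67.
Break-even = €4,150.00 / €1,138.67 = 3.64 → 4 months.

4 months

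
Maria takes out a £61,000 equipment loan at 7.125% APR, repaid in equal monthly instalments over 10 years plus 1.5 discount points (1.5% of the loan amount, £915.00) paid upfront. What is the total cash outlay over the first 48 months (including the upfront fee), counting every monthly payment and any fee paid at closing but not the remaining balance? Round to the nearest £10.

£35,100

Monthly rate = 7.125%/12 = 0.0059375; payment = 61,000 × 0.0059375 / (1 − (1+0.0059375)^−120) = £712.20.
Total outlay = 48 × £712.20 + £915.00 = £35,100.60.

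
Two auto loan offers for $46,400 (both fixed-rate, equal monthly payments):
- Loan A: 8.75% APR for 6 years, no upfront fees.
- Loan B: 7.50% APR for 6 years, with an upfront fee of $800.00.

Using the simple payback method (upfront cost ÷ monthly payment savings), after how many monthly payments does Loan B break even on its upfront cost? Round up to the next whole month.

Loan A: monthly rate = 8.75%/12 = 0.0072917; payment = 46,400 × 0.0072917 / (1 − (1+0.0072917)^−72) = $830.64.
Loan B: at 7.50% the monthly rate is 0.0062500, so the payment is 46,400 × 0.0062500 / (1 − 1.0062500^−72) = $802.26.
Monthly savings = $830.64 − $802.26 = $28.38.
Break-even = $800.00 / $28.38 = 28.19 → 29 months.

29 months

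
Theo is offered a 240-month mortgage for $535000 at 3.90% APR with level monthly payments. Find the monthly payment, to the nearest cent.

$3,213.87

At 3.90% the monthly rate is 0.0032500, so the payment is 535,000 × 0.0032500 / (1 − 1.0032500^−240) = $3,213.87.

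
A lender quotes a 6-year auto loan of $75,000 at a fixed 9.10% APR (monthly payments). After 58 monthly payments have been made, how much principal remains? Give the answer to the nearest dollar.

$17,942

With monthly rate i = 9.1%/12 = 0.0075833, the balance after k of n payments is P · [(1+i)^n − (1+i)^k] / [(1+i)^n − 1].
(1+0.0075833)^72 = 1.72278154 and (1+0.0075833)^58 = 1.54987459, so the balance is 75,000 × (1.72278154 − 1.54987459) / (1.72278154 − 1) = $17,941.83.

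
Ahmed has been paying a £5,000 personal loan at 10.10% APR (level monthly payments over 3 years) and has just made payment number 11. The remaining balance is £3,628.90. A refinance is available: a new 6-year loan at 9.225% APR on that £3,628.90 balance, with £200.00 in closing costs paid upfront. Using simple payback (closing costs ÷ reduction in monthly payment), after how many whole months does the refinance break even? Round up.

3 months

Current payment = 5,000 × 10.1%/12 / (1 − (1+0.0084167)^−36) = £161.57.
Refinanced payment = 3,628.90 × 0.0076875 / (1 − (1+0.0076875)^−72) = £65.82.
Monthly savings = £161.57 − £65.82 = £95.75.
Break-even = £200.00 / £95.75 = 2.09 → 3 months.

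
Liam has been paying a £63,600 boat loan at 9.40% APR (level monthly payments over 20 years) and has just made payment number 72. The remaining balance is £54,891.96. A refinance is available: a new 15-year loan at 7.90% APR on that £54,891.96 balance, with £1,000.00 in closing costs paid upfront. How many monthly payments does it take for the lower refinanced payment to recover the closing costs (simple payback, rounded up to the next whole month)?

15 months

Current payment = 63,600 × 9.4%/12 / (1 − (1+0.0078333)^−240) = £588.69.
Refinanced payment = 54,891.96 × 0.0065833 / (1 − (1+0.0065833)^−180) = £521.41.
Monthly savings = £588.69 − £521.41 = £67.28.
Break-even = £1,000.00 / £67.28 = 14.86 → 15 months.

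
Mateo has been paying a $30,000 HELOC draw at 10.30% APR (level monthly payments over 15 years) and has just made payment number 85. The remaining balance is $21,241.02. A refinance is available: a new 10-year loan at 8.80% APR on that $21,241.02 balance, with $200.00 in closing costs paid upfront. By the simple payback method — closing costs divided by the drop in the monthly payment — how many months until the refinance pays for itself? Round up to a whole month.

Current payment = 30,000 × 10.3%/12 / (1 − (1+0.0085833)^−180) = $327.91.
Refinanced payment = 21,241.02 × 0.0073333 / (1 − (1+0.0073333)^−120) = $266.78.
Monthly savings = $327.91 − $266.78 = $61.13.
Break-even = $200.00 / $61.13 = 3.27 → 4 months.

4 months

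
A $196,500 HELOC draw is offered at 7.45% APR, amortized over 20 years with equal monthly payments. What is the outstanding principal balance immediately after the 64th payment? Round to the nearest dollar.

$168,548

With monthly rate i = 7.45%/12 = 0.0062083, the balance after k of n payments is P · [(1+i)^n − (1+i)^k] / [(1+i)^n − 1].
(1+0.0062083)^240 = 4.41670457 and (1+0.0062083)^64 = 1.48602538, so the balance is 196,500 × (4.41670457 − 1.48602538) / (4.41670457 − 1) = $168,547.92.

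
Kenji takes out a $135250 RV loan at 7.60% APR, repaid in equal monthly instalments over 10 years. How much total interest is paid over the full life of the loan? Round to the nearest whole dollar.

At 7.60% the monthly rate is 0.0063333, so the payment is 135,250 × 0.0063333 / (1 − 1.0063333^−120) = $1,612.51.
Total paid = 120 × $1,612.51 = $193,501.20; interest = $193,501.20 − $135,250 = $58,251.20.

$58,251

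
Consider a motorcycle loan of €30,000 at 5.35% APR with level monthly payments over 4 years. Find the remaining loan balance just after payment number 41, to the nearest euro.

With monthly rate i = 5.35%/12 = 0.0044583, the balance after k of n payments is P · [(1+i)^n − (1+i)^k] / [(1+i)^n − 1].
(1+0.0044583)^48 = 1.23803367 and (1+0.0044583)^41 = 1.20007662, so the balance is 30,000 × (1.23803367 − 1.20007662) / (1.23803367 − 1) = €4,783.83.

€4,784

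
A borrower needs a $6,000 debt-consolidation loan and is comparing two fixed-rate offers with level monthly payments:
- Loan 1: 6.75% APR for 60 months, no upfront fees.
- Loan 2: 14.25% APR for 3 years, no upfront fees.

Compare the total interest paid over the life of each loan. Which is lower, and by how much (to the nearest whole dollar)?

Loan 1 by $323

Loan 1: monthly rate = 6.75%/12 = 0.0056250; payment = 6,000 × 0.0056250 / (1 − (1+0.0056250)^−60) = $118.10.
Total interest on Loan 1 = 60 × $118.10 − $6,000 = $1,086.00.
Loan 2: monthly rate = 14.25%/12 = 0.0118750; payment = 6,000 × 0.0118750 / (1 − (1+0.0118750)^−36) = $205.80.
Total interest on Loan 2 = 36 × $205.80 − $6,000 = $1,408.80.
Loan 1 is lower by $322.80.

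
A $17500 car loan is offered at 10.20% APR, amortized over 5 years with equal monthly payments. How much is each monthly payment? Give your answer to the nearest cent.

$373.55

Monthly rate = 10.2%/12 = 0.0085000; payment = 17,500 × 0.0085000 / (1 − (1+0.0085000)^−60) = $373.55.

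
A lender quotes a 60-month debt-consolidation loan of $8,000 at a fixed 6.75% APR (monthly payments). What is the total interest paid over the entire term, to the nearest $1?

$1,448

At 6.75% the monthly rate is 0.0056250, so the payment is 8,000 × 0.0056250 / (1 − 1.0056250^−60) = $157.47.
Total paid = 60 × $157.47 = $9,448.20; interest = $9,448.20 − $8,000 = $1,448.20.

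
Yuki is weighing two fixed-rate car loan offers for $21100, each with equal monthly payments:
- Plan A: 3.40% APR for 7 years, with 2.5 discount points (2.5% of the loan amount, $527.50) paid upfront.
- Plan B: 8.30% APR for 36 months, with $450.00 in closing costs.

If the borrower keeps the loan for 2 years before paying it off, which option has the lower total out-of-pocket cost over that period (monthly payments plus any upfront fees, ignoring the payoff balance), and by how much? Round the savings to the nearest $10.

Plan A: at 3.40% the monthly rate is 0.0028333, so the payment is 21,100 × 0.0028333 / (1 − 1.0028333^−84) = $282.62.
Plan B: monthly rate = 8.3%/12 = 0.0069167; payment = 21,100 × 0.0069167 / (1 − (1+0.0069167)^−36) = $664.12.
Over 24 months: Plan A costs 24 × $282.62 + $527.50 = $7,310.38; Plan B costs 24 × $664.12 + $450.00 = $16,388.88.
Plan A is cheaper by $16,388.88 − $7,310.38 = $9,078.50.

Plan A by $9,080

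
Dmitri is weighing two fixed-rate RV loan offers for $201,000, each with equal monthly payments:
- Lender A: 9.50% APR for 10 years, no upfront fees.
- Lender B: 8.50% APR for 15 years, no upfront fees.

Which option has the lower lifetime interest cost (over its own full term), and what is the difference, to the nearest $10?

Lender A by $44,170

Lender A: monthly rate = 9.5%/12 = 0.0079167; payment = 201,000 × 0.0079167 / (1 − (1+0.0079167)^−120) = $2,600.89.
Total interest on Lender A = 120 × $2,600.89 − $201,000 = $111,106.80.
Lender B: at 8.50% the monthly rate is 0.0070833, so the payment is 201,000 × 0.0070833 / (1 − 1.0070833^−180) = $1,979.33.
Total interest on Lender B = 180 × $1,979.33 − $201,000 = $155,279.40.
Lender A is lower by $44,172.60.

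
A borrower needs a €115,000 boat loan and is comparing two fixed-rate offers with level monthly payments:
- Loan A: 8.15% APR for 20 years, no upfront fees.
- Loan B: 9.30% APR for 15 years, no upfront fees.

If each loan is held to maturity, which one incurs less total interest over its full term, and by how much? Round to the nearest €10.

Loan B by €19,780

Loan A: monthly rate = 8.15%/12 = 0.0067917; payment = 115,000 × 0.0067917 / (1 − (1+0.0067917)^−240) = €972.67.
Total interest on Loan A = 240 × €972.67 − €115,000 = €118,440.80.
Loan B: at 9.30% the monthly rate is 0.0077500, so the payment is 115,000 × 0.0077500 / (1 − 1.0077500^−180) = €1,187.02.
Total interest on Loan B = 180 × €1,187.02 − €115,000 = €98,663.60.
Loan B is lower by €19,777.20.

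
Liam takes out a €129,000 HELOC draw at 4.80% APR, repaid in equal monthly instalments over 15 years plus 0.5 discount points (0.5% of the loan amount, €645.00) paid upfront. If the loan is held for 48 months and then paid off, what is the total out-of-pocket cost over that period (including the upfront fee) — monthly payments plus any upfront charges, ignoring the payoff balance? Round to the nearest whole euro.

Monthly rate = 4.8%/12 = 0.0040000; payment = 129,000 × 0.0040000 / (1 − (1+0.0040000)^−180) = €1,006.73.
Total outlay = 48 × €1,006.73 + €645.00 = €48,968.04.

€48,968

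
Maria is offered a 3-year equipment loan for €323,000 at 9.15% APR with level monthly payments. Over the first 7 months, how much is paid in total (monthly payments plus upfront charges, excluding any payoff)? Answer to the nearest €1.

At 9.15% the monthly rate is 0.0076250, so the payment is 323,000 × 0.0076250 / (1 − 1.0076250^−36) = €10,293.88.
Total outlay = 7 × €10,293.88 = €72,057.16.

€72,057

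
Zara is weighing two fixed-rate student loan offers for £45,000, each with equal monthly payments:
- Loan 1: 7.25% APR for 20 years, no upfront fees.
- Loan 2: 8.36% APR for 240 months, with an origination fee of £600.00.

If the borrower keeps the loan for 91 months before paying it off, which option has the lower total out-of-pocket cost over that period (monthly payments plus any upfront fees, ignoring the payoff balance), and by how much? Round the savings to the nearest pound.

Loan 1: at 7.25% the monthly rate is 0.0060417, so the payment is 45,000 × 0.0060417 / (1 − 1.0060417^−240) = £355.67.
Loan 2: monthly rate = 8.36%/12 = 0.0069667; payment = 45,000 × 0.0069667 / (1 − (1+0.0069667)^−240) = £386.54.
Over 91 months: Loan 1 costs 91 × £355.67 = £32,365.97; Loan 2 costs 91 × £386.54 + £600.00 = £35,775.14.
Loan 1 is cheaper by £35,775.14 − £32,365.97 = £3,409.17.

Loan 1 by £3,409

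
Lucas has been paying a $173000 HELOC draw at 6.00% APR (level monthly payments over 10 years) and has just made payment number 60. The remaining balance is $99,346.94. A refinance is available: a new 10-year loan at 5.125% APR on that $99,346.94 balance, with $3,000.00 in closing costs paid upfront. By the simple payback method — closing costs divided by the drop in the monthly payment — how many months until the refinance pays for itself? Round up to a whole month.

Current payment = 173,000 × 6%/12 / (1 − (1+0.0050000)^−120) = $1,920.65.
Refinanced payment = 99,346.94 × 0.0042708 / (1 − (1+0.0042708)^−120) = $1,059.81.
Monthly savings = $1,920.65 − $1,059.81 = $860.84.
Break-even = $3,000.00 / $860.84 = 3.48 → 4 months.

4 months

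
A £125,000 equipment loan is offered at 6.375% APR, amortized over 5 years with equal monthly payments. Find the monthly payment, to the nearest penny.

£2,438.46

Monthly rate = 6.375%/12 = 0.0053125; payment = 125,000 × 0.0053125 / (1 − (1+0.0053125)^−60) = £2,438.46.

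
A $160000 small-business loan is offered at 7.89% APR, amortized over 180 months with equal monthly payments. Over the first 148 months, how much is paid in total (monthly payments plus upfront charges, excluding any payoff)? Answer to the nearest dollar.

Monthly rate = 7.89%/12 = 0.0065750; payment = 160,000 × 0.0065750 / (1 − (1+0.0065750)^−180) = $1,518.90.
Total outlay = 148 × $1,518.90 = $224,797.20.

$224,797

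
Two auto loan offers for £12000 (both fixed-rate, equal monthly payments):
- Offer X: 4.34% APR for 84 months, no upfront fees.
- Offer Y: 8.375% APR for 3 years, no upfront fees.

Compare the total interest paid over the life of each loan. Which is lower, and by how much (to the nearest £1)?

Offer X: monthly rate = 4.34%/12 = 0.0036167; payment = 12,000 × 0.0036167 / (1 − (1+0.0036167)^−84) = £165.91.
Total interest on Offer X = 84 × £165.91 − £12,000 = £1,936.44.
Offer Y: at 8.375% the monthly rate is 0.0069792, so the payment is 12,000 × 0.0069792 / (1 − 1.0069792^−36) = £378.12.
Total interest on Offer Y = 36 × £378.12 − £12,000 = £1,612.32.
Offer Y is lower by £324.12.

Offer Y by £324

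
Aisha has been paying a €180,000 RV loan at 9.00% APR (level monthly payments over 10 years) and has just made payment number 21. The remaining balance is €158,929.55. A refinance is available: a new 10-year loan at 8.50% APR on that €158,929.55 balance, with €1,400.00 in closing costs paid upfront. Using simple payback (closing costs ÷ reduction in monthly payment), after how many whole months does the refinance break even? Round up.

Current payment = 180,000 × 9%/12 / (1 − (1+0.0075000)^−120) = €2,280.16.
Refinanced payment = 158,929.55 × 0.0070833 / (1 − (1+0.0070833)^−120) = €1,970.50.
Monthly savings = €2,280.16 − €1,970.50 = €309.66.
Break-even = €1,400.00 / €309.66 = 4.52 → 5 months.

5 months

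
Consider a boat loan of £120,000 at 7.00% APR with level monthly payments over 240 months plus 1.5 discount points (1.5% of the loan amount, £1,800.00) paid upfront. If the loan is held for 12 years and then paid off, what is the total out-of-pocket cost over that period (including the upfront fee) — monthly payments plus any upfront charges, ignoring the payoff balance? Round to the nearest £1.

Monthly rate = 7%/12 = 0.0058333; payment = 120,000 × 0.0058333 / (1 − (1+0.0058333)^−240) = £930.36.
Total outlay = 144 × £930.36 + £1,800.00 = £135,771.84.

£135,772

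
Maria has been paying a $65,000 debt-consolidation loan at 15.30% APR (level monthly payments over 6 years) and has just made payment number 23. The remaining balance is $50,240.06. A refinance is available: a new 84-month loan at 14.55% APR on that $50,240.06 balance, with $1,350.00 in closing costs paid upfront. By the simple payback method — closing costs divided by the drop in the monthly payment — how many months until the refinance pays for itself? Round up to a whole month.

Current payment = 65,000 × 15.3%/12 / (1 − (1+0.0127500)^−72) = $1,385.04.
Refinanced payment = 50,240.06 × 0.0121250 / (1 − (1+0.0121250)^−84) = $956.83.
Monthly savings = $1,385.04 − $956.83 = $428.21.
Break-even = $1,350.00 / $428.21 = 3.15 → 4 months.

4 months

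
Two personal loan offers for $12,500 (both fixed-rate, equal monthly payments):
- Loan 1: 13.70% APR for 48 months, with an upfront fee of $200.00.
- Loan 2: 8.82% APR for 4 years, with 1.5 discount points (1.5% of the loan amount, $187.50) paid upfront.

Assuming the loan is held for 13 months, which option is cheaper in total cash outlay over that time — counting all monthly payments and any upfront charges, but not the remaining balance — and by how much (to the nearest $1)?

Loan 1: at 13.70% the monthly rate is 0.0114167, so the payment is 12,500 × 0.0114167 / (1 − 1.0114167^−48) = $339.70.
Loan 2: at 8.82% the monthly rate is 0.0073500, so the payment is 12,500 × 0.0073500 / (1 − 1.0073500^−48) = $310.00.
Over 13 months: Loan 1 costs 13 × $339.70 + $200.00 = $4,616.10; Loan 2 costs 13 × $310.00 + $187.50 = $4,217.50.
Loan 2 is cheaper by $4,616.10 − $4,217.50 = $398.60.

Loan 2 by $399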